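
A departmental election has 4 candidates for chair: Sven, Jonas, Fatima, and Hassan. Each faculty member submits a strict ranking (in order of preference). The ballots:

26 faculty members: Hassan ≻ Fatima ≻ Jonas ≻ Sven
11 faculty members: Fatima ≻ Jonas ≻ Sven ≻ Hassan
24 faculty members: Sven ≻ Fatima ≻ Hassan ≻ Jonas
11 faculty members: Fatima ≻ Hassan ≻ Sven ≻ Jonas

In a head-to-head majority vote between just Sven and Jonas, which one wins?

Voters preferring Sven to Jonas: 35; preferring Jonas to Sven: 37.
Jonas wins the head-to-head.

Jonas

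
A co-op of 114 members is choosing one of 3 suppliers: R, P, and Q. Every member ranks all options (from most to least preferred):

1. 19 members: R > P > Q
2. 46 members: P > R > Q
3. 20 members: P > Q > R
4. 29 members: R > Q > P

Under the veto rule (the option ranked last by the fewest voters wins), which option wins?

Last-place votes: R 20, P 29, Q 65.
R is ranked last by the fewest voters, so R wins.

R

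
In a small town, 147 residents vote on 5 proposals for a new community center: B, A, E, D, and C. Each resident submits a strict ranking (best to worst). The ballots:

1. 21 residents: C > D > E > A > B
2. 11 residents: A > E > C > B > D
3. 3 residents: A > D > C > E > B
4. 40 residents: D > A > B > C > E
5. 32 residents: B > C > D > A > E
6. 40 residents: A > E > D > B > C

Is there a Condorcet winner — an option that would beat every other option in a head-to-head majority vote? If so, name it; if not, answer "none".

D vs B: 104–43 for D.
D vs A: 93–54 for D.
D vs E: 96–51 for D.
D vs C: 83–64 for D.
D beats every other option head-to-head.

D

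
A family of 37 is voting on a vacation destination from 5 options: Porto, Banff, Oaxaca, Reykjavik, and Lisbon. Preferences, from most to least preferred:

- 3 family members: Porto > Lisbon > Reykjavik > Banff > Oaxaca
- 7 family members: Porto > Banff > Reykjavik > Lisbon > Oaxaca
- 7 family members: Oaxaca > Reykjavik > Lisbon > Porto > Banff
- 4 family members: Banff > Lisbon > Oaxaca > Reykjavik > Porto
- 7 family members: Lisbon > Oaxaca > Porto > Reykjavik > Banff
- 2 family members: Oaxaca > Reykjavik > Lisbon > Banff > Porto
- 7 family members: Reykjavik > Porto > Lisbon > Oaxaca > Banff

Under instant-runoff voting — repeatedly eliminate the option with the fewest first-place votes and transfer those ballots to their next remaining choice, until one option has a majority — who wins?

Round 1: Porto 10, Banff 4, Oaxaca 9, Reykjavik 7, Lisbon 7. Eliminate Banff.
Round 2: Porto 10, Oaxaca 9, Reykjavik 7, Lisbon 11. Eliminate Reykjavik.
Round 3: Porto 17, Oaxaca 9, Lisbon 11. Eliminate Oaxaca.
Round 4: Porto 17, Lisbon 20. Lisbon has a majority.

Lisbon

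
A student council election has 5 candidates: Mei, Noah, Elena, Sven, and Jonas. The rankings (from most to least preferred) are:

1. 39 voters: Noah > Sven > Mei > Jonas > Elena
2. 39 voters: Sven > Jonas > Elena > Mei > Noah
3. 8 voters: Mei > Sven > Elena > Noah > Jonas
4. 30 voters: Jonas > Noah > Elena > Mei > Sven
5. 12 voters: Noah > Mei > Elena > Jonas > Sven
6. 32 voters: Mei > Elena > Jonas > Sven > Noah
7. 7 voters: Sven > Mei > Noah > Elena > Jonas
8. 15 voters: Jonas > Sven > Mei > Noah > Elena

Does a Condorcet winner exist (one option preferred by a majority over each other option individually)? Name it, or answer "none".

Sven vs Mei: 100–82 for Sven.
Sven vs Noah: 101–81 for Sven.
Sven vs Elena: 108–74 for Sven.
Sven vs Jonas: 93–89 for Sven.
Sven beats every other option head-to-head.

Sven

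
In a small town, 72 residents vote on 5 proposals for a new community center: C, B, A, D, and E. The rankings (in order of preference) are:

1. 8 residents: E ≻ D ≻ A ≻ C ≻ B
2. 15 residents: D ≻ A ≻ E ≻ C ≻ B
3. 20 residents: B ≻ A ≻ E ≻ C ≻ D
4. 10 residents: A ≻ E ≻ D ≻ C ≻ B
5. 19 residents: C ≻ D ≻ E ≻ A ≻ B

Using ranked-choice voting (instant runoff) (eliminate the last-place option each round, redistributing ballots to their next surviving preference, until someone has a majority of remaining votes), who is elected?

Round 1: C 19, B 20, A 10, D 15, E 8. Eliminate E.
Round 2: C 19, B 20, A 10, D 23. Eliminate A.
Round 3: C 19, B 20, D 33. Eliminate C.
Round 4: B 20, D 52. D has a majority.

D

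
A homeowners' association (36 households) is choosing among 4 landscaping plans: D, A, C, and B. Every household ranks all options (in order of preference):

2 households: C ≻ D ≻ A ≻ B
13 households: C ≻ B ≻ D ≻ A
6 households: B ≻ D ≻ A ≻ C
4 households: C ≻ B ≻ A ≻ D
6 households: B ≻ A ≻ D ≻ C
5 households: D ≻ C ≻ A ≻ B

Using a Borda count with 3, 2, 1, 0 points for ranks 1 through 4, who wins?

D: 2·2 + 13·1 + 6·2 + 4·0 + 6·1 + 5·3 = 50
A: 2·1 + 13·0 + 6·1 + 4·1 + 6·2 + 5·1 = 29
C: 2·3 + 13·3 + 6·0 + 4·3 + 6·0 + 5·2 = 67
B: 2·0 + 13·2 + 6·3 + 4·2 + 6·3 + 5·0 = 70
B has the highest Borda score (70).

B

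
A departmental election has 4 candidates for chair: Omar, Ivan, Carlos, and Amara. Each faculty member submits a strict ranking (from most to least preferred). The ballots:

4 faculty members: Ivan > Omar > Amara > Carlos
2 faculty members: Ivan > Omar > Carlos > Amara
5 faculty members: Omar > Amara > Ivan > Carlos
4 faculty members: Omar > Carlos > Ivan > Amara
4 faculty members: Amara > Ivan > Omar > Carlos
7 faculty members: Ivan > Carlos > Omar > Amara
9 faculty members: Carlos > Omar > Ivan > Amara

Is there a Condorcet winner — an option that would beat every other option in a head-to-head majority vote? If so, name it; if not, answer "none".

Omar

Omar vs Ivan: 18–17 for Omar.
Omar vs Carlos: 19–16 for Omar.
Omar vs Amara: 31–4 for Omar.
Omar beats every other option head-to-head.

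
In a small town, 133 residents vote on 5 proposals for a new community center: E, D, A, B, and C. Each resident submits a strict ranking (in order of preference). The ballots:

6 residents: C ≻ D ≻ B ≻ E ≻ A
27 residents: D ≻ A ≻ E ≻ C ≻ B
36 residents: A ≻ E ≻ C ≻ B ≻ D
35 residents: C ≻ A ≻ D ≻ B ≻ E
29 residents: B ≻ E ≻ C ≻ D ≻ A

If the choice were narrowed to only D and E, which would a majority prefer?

Voters preferring D to E: 68; preferring E to D: 65.
D wins the head-to-head.

D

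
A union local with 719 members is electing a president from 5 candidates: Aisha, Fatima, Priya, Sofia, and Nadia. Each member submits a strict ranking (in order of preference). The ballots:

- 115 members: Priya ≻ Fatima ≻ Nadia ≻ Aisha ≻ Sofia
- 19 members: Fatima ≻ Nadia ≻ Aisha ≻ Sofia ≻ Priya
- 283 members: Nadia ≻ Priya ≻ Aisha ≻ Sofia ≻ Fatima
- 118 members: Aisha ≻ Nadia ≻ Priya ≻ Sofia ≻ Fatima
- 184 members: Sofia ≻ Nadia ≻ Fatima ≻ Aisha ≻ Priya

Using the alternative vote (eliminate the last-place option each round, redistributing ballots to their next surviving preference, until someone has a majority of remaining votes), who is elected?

Round 1: Aisha 118, Fatima 19, Priya 115, Sofia 184, Nadia 283. Eliminate Fatima.
Round 2: Aisha 118, Priya 115, Sofia 184, Nadia 302. Eliminate Priya.
Round 3: Aisha 118, Sofia 184, Nadia 417. Nadia has a majority.

Nadia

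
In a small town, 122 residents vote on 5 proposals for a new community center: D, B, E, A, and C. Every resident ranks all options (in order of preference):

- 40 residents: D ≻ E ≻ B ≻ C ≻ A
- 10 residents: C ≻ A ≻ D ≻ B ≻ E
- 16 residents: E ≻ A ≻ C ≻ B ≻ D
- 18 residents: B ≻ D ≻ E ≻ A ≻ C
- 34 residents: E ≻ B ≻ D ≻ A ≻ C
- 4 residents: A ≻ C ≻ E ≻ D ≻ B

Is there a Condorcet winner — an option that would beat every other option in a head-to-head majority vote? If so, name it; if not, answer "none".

Checking pairwise contests:
B beats D 68–54.
E beats B 94–28.
D beats E 68–54.
D beats A 92–30.
D beats C 92–30.
Every option loses at least one head-to-head, so there is no Condorcet winner.

none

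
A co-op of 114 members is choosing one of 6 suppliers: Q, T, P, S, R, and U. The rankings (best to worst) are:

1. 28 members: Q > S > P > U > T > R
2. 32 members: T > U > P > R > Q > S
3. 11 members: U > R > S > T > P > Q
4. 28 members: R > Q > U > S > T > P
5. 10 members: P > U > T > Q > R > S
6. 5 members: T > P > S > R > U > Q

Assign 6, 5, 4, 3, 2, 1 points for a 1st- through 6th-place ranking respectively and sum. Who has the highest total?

U

Q: 28·6 + 32·2 + 11·1 + 28·5 + 10·3 + 5·1 = 418
T: 28·2 + 32·6 + 11·3 + 28·2 + 10·4 + 5·6 = 407
P: 28·4 + 32·4 + 11·2 + 28·1 + 10·6 + 5·5 = 375
S: 28·5 + 32·1 + 11·4 + 28·3 + 10·1 + 5·4 = 330
R: 28·1 + 32·3 + 11·5 + 28·6 + 10·2 + 5·3 = 382
U: 28·3 + 32·5 + 11·6 + 28·4 + 10·5 + 5·2 = 482
U has the highest Borda score (482).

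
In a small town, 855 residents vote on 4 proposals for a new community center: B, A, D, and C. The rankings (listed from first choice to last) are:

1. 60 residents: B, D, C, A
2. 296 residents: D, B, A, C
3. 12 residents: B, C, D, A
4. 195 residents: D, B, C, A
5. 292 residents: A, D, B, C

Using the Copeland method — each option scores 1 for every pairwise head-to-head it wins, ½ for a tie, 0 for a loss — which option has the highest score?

B: beats A and C; loses to D → score 2.
A: beats C; loses to B and D → score 1.
D: beats B, A, and C → score 3.
C: loses to B, A, and D → score 0.
D has the best pairwise record.

D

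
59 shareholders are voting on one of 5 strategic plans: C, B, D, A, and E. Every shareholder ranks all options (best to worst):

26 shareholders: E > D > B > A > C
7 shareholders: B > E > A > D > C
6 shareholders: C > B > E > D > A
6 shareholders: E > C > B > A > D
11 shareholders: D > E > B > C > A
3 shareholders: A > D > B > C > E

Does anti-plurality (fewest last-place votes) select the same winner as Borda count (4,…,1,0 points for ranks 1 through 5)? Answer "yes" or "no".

no

Anti-plurality — last-place votes: C 33, B 0, D 6, A 17, E 3. Winner: B.
Borda — scores: C 56, B 138, D 144, A 58, E 194. Winner: E.
The two methods disagree.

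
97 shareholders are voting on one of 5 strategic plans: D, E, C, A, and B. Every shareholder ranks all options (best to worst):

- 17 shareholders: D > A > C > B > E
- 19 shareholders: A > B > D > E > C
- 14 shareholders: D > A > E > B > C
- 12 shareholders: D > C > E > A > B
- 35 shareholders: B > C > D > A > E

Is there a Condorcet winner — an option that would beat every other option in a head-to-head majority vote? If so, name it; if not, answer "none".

none

Checking pairwise contests:
B beats D 54–43.
D beats E 97–0.
D beats C 62–35.
D beats A 78–19.
A beats B 62–35.
Every option loses at least one head-to-head, so there is no Condorcet winner.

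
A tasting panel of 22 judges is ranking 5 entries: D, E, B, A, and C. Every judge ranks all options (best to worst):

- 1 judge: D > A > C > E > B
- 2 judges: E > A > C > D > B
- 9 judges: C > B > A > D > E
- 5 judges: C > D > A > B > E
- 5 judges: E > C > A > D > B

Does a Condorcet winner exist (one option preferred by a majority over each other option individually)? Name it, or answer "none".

C

C vs D: 21–1 for C.
C vs E: 15–7 for C.
C vs B: 22–0 for C.
C vs A: 19–3 for C.
C beats every other option head-to-head.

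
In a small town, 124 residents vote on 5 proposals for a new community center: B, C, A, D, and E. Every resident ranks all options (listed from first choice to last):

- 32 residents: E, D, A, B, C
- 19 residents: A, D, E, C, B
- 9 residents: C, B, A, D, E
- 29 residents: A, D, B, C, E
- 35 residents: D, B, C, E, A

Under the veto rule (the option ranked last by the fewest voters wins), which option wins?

D

Last-place votes: B 19, C 32, A 35, D 0, E 38.
D is ranked last by the fewest voters, so D wins.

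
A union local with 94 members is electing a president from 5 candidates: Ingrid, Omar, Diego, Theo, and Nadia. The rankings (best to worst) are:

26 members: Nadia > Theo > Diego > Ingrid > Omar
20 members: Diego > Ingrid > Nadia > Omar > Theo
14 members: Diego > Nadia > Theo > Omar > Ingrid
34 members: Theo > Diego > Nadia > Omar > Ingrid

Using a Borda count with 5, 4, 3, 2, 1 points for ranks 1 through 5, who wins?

Ingrid: 26·2 + 20·4 + 14·1 + 34·1 = 180
Omar: 26·1 + 20·2 + 14·2 + 34·2 = 162
Diego: 26·3 + 20·5 + 14·5 + 34·4 = 384
Theo: 26·4 + 20·1 + 14·3 + 34·5 = 336
Nadia: 26·5 + 20·3 + 14·4 + 34·3 = 348
Diego has the highest Borda score (384).

Diego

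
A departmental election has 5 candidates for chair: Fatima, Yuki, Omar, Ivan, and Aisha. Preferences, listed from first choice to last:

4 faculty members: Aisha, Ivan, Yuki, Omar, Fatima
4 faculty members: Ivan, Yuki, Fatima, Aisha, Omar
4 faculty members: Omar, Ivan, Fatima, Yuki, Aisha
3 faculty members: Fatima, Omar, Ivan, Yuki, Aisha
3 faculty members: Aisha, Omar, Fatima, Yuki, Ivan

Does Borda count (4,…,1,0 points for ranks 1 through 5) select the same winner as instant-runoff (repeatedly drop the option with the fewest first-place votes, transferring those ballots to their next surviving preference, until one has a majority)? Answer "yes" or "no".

Borda — scores: Fatima 34, Yuki 30, Omar 38, Ivan 46, Aisha 32. Winner: Ivan.
Instant-runoff — R1 Fatima 3, Yuki 0, Omar 4, Ivan 4, Aisha 7 (Yuki out); R2 Fatima 3, Omar 4, Ivan 4, Aisha 7 (Fatima out); R3 Omar 7, Ivan 4, Aisha 7 (Ivan out); R4 Omar 7, Aisha 11 (Aisha winner). Winner: Aisha.
The two methods disagree.

no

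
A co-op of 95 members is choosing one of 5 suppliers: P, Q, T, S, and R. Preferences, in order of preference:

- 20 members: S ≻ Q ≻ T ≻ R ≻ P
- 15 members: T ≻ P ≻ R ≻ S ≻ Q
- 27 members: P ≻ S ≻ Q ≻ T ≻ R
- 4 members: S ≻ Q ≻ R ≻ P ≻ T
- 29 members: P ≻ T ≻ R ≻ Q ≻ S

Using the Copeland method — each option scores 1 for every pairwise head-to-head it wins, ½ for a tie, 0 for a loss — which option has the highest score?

P

P: beats Q, T, S, and R → score 4.
Q: beats T and R; loses to P and S → score 2.
T: beats R; loses to P, Q, and S → score 1.
S: beats Q, T, and R; loses to P → score 3.
R: loses to P, Q, T, and S → score 0.
P has the best pairwise record.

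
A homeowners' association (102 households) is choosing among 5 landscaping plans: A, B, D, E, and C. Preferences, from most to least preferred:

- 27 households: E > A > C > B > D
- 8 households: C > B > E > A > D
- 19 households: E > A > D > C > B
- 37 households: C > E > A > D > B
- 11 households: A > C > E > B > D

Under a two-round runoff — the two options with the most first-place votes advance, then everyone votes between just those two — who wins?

C

Round 1 first-place votes: A 11, B 0, D 0, E 46, C 45.
E and C advance.
Runoff: E is preferred to C by 46 voters; C by 56.
C wins the runoff.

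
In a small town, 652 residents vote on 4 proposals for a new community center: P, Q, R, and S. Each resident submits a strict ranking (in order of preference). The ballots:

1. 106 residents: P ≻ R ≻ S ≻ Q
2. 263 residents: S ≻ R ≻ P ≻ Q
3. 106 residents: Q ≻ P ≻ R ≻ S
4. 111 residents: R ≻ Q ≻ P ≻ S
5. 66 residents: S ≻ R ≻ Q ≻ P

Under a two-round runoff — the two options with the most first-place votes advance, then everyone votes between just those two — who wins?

Round 1 first-place votes: P 106, Q 106, R 111, S 329.
S and R advance.
Runoff: S is preferred to R by 329 voters; R by 323.
S wins the runoff.

S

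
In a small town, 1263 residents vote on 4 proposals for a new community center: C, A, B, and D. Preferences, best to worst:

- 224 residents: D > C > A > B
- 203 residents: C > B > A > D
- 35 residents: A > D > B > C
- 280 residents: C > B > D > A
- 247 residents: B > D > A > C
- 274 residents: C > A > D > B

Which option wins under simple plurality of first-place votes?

First-place votes: C 757, A 35, B 247, D 224.
C has the most first-place votes.

C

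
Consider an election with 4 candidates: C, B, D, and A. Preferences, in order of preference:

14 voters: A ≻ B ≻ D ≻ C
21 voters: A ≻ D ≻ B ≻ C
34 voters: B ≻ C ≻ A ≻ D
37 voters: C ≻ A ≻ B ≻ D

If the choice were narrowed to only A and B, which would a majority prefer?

A

Voters preferring A to B: 72; preferring B to A: 34.
A wins the head-to-head.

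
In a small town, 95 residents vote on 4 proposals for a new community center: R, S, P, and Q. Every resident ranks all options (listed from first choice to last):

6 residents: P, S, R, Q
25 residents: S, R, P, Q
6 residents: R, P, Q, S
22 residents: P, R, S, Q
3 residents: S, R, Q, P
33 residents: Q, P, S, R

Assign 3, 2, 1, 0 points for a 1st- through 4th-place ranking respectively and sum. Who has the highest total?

P

R: 6·1 + 25·2 + 6·3 + 22·2 + 3·2 + 33·0 = 124
S: 6·2 + 25·3 + 6·0 + 22·1 + 3·3 + 33·1 = 151
P: 6·3 + 25·1 + 6·2 + 22·3 + 3·0 + 33·2 = 187
Q: 6·0 + 25·0 + 6·1 + 22·0 + 3·1 + 33·3 = 108
P has the highest Borda score (187).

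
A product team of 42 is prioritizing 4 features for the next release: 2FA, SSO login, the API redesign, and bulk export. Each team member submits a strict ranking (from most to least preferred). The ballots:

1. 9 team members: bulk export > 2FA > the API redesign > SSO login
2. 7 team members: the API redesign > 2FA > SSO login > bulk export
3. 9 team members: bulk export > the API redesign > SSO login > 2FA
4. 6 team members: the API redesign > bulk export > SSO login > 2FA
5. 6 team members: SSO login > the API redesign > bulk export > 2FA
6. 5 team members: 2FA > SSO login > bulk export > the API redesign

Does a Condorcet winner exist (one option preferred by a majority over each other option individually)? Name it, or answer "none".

bulk export

bulk export vs 2FA: 30–12 for bulk export.
bulk export vs SSO login: 24–18 for bulk export.
bulk export vs the API redesign: 23–19 for bulk export.
bulk export beats every other option head-to-head.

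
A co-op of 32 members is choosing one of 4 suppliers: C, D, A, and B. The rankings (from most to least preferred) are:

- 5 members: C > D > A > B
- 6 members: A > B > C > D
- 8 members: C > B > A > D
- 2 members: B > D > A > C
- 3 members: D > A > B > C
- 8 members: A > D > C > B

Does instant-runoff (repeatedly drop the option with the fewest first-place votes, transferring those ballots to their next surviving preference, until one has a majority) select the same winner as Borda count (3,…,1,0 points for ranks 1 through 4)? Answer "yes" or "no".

Instant-runoff — R1 C 13, D 3, A 14, B 2 (B out); R2 C 13, D 5, A 14 (D out); R3 C 13, A 19 (A winner). Winner: A.
Borda — scores: C 53, D 39, A 63, B 37. Winner: A.
The two methods agree.

yes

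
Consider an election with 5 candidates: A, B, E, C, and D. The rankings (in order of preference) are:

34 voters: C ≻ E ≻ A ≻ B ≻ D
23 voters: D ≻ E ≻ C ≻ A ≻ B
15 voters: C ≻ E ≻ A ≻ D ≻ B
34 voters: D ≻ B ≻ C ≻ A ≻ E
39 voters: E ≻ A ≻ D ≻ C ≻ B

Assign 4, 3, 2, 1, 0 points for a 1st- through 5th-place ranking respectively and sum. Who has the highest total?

A: 34·2 + 23·1 + 15·2 + 34·1 + 39·3 = 272
B: 34·1 + 23·0 + 15·0 + 34·3 + 39·0 = 136
E: 34·3 + 23·3 + 15·3 + 34·0 + 39·4 = 372
C: 34·4 + 23·2 + 15·4 + 34·2 + 39·1 = 349
D: 34·0 + 23·4 + 15·1 + 34·4 + 39·2 = 321
E has the highest Borda score (372).

E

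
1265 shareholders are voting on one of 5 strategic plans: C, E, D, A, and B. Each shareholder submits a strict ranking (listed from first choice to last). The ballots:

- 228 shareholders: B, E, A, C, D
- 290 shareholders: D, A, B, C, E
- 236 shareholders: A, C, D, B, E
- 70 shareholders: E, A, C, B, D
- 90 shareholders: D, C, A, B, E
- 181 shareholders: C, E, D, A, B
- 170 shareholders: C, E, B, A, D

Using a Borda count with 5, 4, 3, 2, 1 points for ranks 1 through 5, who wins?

C: 228·2 + 290·2 + 236·4 + 70·3 + 90·4 + 181·5 + 170·5 = 4305
E: 228·4 + 290·1 + 236·1 + 70·5 + 90·1 + 181·4 + 170·4 = 3282
D: 228·1 + 290·5 + 236·3 + 70·1 + 90·5 + 181·3 + 170·1 = 3619
A: 228·3 + 290·4 + 236·5 + 70·4 + 90·3 + 181·2 + 170·2 = 4276
B: 228·5 + 290·3 + 236·2 + 70·2 + 90·2 + 181·1 + 170·3 = 3493
C has the highest Borda score (4305).

C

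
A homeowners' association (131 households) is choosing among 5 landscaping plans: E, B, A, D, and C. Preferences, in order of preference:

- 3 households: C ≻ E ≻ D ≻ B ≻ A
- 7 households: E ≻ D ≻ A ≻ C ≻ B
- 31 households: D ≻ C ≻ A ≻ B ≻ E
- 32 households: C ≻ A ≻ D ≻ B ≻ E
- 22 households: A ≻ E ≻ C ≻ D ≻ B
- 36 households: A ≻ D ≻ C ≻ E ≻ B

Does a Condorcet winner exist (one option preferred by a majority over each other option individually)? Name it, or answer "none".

Checking pairwise contests:
A beats E 121–10.
E beats B 68–63.
C beats A 66–65.
A beats D 90–41.
D beats C 74–57.
Every option loses at least one head-to-head, so there is no Condorcet winner.

none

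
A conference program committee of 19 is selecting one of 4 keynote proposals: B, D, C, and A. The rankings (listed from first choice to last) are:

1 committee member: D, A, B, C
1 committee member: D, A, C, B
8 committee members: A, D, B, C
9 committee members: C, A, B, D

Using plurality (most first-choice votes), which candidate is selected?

First-place votes: B 0, D 2, C 9, A 8.
C has the most first-place votes.

C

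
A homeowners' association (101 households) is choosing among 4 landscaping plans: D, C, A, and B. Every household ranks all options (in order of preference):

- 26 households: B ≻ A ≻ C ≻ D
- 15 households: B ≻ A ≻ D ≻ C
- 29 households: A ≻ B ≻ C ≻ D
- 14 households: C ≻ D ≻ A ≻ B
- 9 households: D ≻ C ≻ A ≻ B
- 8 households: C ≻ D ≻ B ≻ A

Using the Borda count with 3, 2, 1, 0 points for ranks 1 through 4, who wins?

D: 26·0 + 15·1 + 29·0 + 14·2 + 9·3 + 8·2 = 86
C: 26·1 + 15·0 + 29·1 + 14·3 + 9·2 + 8·3 = 139
A: 26·2 + 15·2 + 29·3 + 14·1 + 9·1 + 8·0 = 192
B: 26·3 + 15·3 + 29·2 + 14·0 + 9·0 + 8·1 = 189
A has the highest Borda score (192).

A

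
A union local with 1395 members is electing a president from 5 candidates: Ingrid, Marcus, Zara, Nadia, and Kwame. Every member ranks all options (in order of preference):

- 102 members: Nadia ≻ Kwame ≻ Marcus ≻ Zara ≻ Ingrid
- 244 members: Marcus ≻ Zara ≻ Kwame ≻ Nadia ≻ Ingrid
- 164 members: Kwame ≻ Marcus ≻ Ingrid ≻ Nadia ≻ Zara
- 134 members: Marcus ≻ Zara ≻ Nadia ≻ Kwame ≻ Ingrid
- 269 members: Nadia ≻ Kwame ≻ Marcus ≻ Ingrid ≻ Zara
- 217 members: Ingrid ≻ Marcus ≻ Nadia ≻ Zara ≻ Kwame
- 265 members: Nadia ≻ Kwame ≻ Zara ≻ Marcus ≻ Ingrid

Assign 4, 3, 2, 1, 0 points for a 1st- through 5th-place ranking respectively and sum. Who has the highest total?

Marcus

Ingrid: 102·0 + 244·0 + 164·2 + 134·0 + 269·1 + 217·4 + 265·0 = 1465
Marcus: 102·2 + 244·4 + 164·3 + 134·4 + 269·2 + 217·3 + 265·1 = 3662
Zara: 102·1 + 244·3 + 164·0 + 134·3 + 269·0 + 217·1 + 265·2 = 1983
Nadia: 102·4 + 244·1 + 164·1 + 134·2 + 269·4 + 217·2 + 265·4 = 3654
Kwame: 102·3 + 244·2 + 164·4 + 134·1 + 269·3 + 217·0 + 265·3 = 3186
Marcus has the highest Borda score (3662).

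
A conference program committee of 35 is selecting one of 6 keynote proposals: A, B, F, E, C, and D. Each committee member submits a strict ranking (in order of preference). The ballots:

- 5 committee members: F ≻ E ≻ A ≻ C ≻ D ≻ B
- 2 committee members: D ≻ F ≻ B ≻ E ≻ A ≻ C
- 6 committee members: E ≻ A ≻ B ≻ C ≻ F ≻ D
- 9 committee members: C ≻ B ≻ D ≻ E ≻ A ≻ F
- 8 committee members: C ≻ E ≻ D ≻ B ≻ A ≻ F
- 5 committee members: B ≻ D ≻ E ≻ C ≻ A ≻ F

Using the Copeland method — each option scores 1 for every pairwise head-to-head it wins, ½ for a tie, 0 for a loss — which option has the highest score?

A: beats F; loses to B, E, C, and D → score 1.
B: beats A, F, and D; loses to E and C → score 3.
F: loses to A, B, E, C, and D → score 0.
E: beats A, B, F, C, and D → score 5.
C: beats A, B, F, and D; loses to E → score 4.
D: beats A and F; loses to B, E, and C → score 2.
E has the best pairwise record.

E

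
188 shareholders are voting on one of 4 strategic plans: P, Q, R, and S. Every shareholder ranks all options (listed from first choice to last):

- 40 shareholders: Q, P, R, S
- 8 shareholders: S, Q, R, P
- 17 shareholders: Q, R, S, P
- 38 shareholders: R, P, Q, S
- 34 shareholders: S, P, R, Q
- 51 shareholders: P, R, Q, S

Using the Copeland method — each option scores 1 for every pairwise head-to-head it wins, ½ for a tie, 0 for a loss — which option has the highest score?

P

P: beats Q, R, and S → score 3.
Q: beats S; loses to P and R → score 1.
R: beats Q and S; loses to P → score 2.
S: loses to P, Q, and R → score 0.
P has the best pairwise record.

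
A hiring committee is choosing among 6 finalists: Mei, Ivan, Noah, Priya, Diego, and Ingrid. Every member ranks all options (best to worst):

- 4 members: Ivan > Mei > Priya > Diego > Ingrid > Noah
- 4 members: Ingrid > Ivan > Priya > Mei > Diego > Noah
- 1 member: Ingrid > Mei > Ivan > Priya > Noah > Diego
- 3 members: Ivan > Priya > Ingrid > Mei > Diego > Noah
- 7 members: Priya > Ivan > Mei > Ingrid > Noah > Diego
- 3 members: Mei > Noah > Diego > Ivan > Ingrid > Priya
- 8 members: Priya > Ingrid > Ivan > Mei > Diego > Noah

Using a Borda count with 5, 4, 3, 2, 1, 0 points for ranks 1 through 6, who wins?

Priya

Mei: 4·4 + 4·2 + 1·4 + 3·2 + 7·3 + 3·5 + 8·2 = 86
Ivan: 4·5 + 4·4 + 1·3 + 3·5 + 7·4 + 3·2 + 8·3 = 112
Noah: 4·0 + 4·0 + 1·1 + 3·0 + 7·1 + 3·4 + 8·0 = 20
Priya: 4·3 + 4·3 + 1·2 + 3·4 + 7·5 + 3·0 + 8·5 = 113
Diego: 4·2 + 4·1 + 1·0 + 3·1 + 7·0 + 3·3 + 8·1 = 32
Ingrid: 4·1 + 4·5 + 1·5 + 3·3 + 7·2 + 3·1 + 8·4 = 87
Priya has the highest Borda score (113).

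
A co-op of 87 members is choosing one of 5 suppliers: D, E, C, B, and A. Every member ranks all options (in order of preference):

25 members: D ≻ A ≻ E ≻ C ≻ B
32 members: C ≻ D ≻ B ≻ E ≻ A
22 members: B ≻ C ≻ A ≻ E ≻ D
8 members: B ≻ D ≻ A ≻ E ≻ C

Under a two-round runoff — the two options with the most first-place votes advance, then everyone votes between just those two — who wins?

Round 1 first-place votes: D 25, E 0, C 32, B 30, A 0.
C and B advance.
Runoff: C is preferred to B by 57 voters; B by 30.
C wins the runoff.

C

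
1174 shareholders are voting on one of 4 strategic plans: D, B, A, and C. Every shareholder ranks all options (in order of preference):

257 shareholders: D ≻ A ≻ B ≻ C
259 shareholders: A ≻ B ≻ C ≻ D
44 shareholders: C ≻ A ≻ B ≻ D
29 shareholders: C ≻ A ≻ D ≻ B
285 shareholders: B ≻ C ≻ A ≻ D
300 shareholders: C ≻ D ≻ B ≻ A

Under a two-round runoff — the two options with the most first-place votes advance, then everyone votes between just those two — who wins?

B

Round 1 first-place votes: D 257, B 285, A 259, C 373.
C and B advance.
Runoff: C is preferred to B by 373 voters; B by 801.
B wins the runoff.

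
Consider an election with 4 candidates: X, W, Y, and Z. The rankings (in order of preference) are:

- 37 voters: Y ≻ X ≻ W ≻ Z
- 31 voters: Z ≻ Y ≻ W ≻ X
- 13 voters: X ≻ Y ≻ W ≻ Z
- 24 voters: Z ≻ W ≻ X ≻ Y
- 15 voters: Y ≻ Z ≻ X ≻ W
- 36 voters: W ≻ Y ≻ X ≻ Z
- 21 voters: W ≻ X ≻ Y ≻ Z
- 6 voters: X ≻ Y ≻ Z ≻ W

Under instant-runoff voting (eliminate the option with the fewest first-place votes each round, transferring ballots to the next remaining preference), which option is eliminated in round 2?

Z

Round 1: X 19, W 57, Y 52, Z 55. Eliminate X.
Round 2: W 57, Y 71, Z 55. Eliminate Z.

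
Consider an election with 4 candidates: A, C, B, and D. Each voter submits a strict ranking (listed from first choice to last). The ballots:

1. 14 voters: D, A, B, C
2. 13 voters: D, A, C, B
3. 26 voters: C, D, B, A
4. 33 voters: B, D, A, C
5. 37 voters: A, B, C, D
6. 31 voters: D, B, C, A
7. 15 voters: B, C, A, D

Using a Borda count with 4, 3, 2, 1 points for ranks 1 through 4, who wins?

A: 14·3 + 13·3 + 26·1 + 33·2 + 37·4 + 31·1 + 15·2 = 382
C: 14·1 + 13·2 + 26·4 + 33·1 + 37·2 + 31·2 + 15·3 = 358
B: 14·2 + 13·1 + 26·2 + 33·4 + 37·3 + 31·3 + 15·4 = 489
D: 14·4 + 13·4 + 26·3 + 33·3 + 37·1 + 31·4 + 15·1 = 461
B has the highest Borda score (489).

B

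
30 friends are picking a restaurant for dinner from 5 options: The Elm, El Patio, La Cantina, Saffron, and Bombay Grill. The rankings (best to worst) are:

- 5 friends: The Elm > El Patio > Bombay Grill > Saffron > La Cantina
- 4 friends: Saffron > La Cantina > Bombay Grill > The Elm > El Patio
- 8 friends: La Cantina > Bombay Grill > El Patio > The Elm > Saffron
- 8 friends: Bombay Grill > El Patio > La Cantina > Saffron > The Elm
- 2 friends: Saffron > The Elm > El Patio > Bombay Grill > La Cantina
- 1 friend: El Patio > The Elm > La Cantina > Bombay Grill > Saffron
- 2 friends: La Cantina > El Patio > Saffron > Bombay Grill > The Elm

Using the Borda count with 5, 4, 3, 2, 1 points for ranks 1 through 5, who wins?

Bombay Grill

The Elm: 5·5 + 4·2 + 8·2 + 8·1 + 2·4 + 1·4 + 2·1 = 71
El Patio: 5·4 + 4·1 + 8·3 + 8·4 + 2·3 + 1·5 + 2·4 = 99
La Cantina: 5·1 + 4·4 + 8·5 + 8·3 + 2·1 + 1·3 + 2·5 = 100
Saffron: 5·2 + 4·5 + 8·1 + 8·2 + 2·5 + 1·1 + 2·3 = 71
Bombay Grill: 5·3 + 4·3 + 8·4 + 8·5 + 2·2 + 1·2 + 2·2 = 109
Bombay Grill has the highest Borda score (109).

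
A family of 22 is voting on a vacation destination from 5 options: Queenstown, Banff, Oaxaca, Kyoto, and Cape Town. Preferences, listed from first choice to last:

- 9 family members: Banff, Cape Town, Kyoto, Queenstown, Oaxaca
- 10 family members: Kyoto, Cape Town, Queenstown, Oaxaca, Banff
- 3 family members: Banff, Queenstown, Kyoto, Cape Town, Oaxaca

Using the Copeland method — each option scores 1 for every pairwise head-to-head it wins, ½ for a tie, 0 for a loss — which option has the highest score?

Queenstown: beats Oaxaca; loses to Banff, Kyoto, and Cape Town → score 1.
Banff: beats Queenstown, Oaxaca, Kyoto, and Cape Town → score 4.
Oaxaca: loses to Queenstown, Banff, Kyoto, and Cape Town → score 0.
Kyoto: beats Queenstown, Oaxaca, and Cape Town; loses to Banff → score 3.
Cape Town: beats Queenstown and Oaxaca; loses to Banff and Kyoto → score 2.
Banff has the best pairwise record.

Banff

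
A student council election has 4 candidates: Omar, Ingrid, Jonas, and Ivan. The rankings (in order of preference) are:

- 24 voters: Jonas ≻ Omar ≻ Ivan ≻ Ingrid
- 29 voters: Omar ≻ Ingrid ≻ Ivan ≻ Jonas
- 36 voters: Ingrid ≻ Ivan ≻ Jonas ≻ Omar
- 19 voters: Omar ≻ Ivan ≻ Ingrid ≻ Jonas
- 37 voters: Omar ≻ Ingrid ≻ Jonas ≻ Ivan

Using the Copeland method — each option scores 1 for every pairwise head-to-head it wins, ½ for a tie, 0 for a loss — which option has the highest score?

Omar: beats Ingrid, Jonas, and Ivan → score 3.
Ingrid: beats Jonas and Ivan; loses to Omar → score 2.
Jonas: loses to Omar, Ingrid, and Ivan → score 0.
Ivan: beats Jonas; loses to Omar and Ingrid → score 1.
Omar has the best pairwise record.

Omar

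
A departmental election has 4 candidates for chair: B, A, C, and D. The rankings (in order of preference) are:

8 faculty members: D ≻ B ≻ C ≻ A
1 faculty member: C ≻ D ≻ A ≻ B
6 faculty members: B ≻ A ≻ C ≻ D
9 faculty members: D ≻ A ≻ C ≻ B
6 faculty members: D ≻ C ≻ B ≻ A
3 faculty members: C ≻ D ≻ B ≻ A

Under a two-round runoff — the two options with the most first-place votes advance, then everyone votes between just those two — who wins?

D

Round 1 first-place votes: B 6, A 0, C 4, D 23.
D and B advance.
Runoff: D is preferred to B by 27 voters; B by 6.
D wins the runoff.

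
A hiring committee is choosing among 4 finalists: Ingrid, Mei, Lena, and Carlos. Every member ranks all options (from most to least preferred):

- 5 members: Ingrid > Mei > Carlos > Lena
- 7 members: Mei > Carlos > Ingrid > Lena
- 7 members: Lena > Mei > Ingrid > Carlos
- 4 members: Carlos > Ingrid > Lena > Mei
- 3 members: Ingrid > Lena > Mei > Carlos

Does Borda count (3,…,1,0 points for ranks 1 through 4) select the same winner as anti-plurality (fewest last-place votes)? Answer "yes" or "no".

no

Borda — scores: Ingrid 46, Mei 48, Lena 31, Carlos 31. Winner: Mei.
Anti-plurality — last-place votes: Ingrid 0, Mei 4, Lena 12, Carlos 10. Winner: Ingrid.
The two methods disagree.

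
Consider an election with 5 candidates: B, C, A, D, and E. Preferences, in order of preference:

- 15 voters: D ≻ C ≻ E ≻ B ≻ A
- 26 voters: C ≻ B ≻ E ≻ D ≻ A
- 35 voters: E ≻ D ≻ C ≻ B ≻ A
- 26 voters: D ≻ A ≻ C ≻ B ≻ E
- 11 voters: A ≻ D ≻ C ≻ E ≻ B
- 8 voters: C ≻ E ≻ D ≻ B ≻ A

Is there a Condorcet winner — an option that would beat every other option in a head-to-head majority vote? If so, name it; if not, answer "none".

Checking pairwise contests:
C beats B 121–0.
D beats C 87–34.
B beats A 84–37.
E beats D 69–52.
C beats E 86–35.
Every option loses at least one head-to-head, so there is no Condorcet winner.

none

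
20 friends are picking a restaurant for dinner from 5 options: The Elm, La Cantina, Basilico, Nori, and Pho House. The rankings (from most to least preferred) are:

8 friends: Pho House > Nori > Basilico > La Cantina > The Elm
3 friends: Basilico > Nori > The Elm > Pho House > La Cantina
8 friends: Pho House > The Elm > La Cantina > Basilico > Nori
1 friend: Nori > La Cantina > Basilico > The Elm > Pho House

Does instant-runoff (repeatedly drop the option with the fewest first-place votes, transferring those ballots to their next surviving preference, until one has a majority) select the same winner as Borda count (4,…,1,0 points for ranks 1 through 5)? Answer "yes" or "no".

Instant-runoff — R1 The Elm 0, La Cantina 0, Basilico 3, Nori 1, Pho House 16 (Pho House winner). Winner: Pho House.
Borda — scores: The Elm 31, La Cantina 27, Basilico 38, Nori 37, Pho House 67. Winner: Pho House.
The two methods agree.

yes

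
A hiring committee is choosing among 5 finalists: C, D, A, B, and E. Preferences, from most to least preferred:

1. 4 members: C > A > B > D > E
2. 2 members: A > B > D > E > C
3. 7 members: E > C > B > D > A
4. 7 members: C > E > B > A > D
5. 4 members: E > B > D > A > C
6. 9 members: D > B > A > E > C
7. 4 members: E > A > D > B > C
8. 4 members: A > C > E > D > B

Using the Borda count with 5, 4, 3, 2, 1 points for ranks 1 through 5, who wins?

C: 4·5 + 2·1 + 7·4 + 7·5 + 4·1 + 9·1 + 4·1 + 4·4 = 118
D: 4·2 + 2·3 + 7·2 + 7·1 + 4·3 + 9·5 + 4·3 + 4·2 = 112
A: 4·4 + 2·5 + 7·1 + 7·2 + 4·2 + 9·3 + 4·4 + 4·5 = 118
B: 4·3 + 2·4 + 7·3 + 7·3 + 4·4 + 9·4 + 4·2 + 4·1 = 126
E: 4·1 + 2·2 + 7·5 + 7·4 + 4·5 + 9·2 + 4·5 + 4·3 = 141
E has the highest Borda score (141).

E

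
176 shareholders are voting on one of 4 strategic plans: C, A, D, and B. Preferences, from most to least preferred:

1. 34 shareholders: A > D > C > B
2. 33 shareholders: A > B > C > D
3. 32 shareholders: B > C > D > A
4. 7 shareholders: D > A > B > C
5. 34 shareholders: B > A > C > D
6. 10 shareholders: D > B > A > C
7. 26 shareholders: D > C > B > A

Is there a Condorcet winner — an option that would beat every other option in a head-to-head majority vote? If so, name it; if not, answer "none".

B vs C: 116–60 for B.
B vs A: 102–74 for B.
B vs D: 99–77 for B.
B beats every other option head-to-head.

B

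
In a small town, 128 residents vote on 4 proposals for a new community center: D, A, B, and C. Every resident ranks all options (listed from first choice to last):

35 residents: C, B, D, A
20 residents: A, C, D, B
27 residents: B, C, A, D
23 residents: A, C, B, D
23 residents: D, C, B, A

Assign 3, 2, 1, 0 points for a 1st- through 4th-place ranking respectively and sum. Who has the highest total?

C

D: 35·1 + 20·1 + 27·0 + 23·0 + 23·3 = 124
A: 35·0 + 20·3 + 27·1 + 23·3 + 23·0 = 156
B: 35·2 + 20·0 + 27·3 + 23·1 + 23·1 = 197
C: 35·3 + 20·2 + 27·2 + 23·2 + 23·2 = 291
C has the highest Borda score (291).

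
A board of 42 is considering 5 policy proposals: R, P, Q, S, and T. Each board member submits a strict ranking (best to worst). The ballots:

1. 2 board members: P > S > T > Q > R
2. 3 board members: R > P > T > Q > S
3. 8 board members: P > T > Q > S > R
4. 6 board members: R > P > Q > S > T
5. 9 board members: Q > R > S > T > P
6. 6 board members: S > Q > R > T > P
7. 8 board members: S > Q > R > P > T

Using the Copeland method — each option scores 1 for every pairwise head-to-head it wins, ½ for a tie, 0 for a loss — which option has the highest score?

R: beats P and T; loses to Q and S → score 2.
P: beats T; loses to R, Q, and S → score 1.
Q: beats R, P, S, and T → score 4.
S: beats R, P, and T; loses to Q → score 3.
T: loses to R, P, Q, and S → score 0.
Q has the best pairwise record.

Q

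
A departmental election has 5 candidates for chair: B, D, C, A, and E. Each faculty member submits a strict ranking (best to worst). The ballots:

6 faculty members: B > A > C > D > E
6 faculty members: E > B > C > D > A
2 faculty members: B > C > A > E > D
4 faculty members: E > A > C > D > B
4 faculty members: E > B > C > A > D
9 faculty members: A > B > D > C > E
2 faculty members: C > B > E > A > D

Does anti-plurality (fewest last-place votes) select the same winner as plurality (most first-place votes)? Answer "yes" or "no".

no

Anti-plurality — last-place votes: B 4, D 8, C 0, A 6, E 15. Winner: C.
Plurality — first-place votes: B 8, D 0, C 2, A 9, E 14. Winner: E.
The two methods disagree.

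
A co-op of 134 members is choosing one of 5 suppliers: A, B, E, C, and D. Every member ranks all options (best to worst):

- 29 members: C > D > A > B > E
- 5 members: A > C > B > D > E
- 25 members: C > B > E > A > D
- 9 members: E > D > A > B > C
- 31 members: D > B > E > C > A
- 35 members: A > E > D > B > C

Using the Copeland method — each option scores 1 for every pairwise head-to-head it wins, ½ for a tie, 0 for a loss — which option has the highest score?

D

A: beats B and E; loses to C and D → score 2.
B: beats E and C; loses to A and D → score 2.
E: beats C and D; loses to A and B → score 2.
C: beats A; loses to B, E, and D → score 1.
D: beats A, B, and C; loses to E → score 3.
D has the best pairwise record.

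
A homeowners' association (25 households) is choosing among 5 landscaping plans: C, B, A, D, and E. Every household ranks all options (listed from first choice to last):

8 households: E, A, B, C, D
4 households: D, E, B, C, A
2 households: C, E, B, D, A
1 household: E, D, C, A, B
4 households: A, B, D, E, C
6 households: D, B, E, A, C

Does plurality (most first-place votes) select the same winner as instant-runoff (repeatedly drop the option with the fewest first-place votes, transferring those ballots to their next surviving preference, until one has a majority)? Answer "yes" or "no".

yes

Plurality — first-place votes: C 2, B 0, A 4, D 10, E 9. Winner: D.
Instant-runoff — R1 C 2, B 0, A 4, D 10, E 9 (B out); R2 C 2, A 4, D 10, E 9 (C out); R3 A 4, D 10, E 11 (A out); R4 D 14, E 11 (D winner). Winner: D.
The two methods agree.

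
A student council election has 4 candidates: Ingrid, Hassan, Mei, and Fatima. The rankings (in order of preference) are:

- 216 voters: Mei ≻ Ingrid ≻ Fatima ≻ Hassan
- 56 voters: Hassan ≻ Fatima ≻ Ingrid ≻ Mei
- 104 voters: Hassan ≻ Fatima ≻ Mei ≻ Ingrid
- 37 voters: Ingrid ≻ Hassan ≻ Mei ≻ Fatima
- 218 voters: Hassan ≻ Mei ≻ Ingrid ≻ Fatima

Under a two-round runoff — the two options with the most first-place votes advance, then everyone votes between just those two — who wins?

Round 1 first-place votes: Ingrid 37, Hassan 378, Mei 216, Fatima 0.
Hassan and Mei advance.
Runoff: Hassan is preferred to Mei by 415 voters; Mei by 216.
Hassan wins the runoff.

Hassan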